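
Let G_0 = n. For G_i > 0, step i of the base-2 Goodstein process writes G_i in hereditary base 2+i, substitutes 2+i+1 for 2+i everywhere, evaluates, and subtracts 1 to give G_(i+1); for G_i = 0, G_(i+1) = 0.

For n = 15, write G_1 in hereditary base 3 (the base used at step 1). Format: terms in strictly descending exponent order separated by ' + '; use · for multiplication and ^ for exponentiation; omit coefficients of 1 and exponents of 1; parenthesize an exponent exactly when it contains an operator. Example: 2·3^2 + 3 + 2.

[0] 15 ≡ 2^(2 + 1) + 2^2 + 2 + 1 (base 2). Lift 3: 112. −1: 111.
[1] 111 ≡ 3^(3 + 1) + 3^3 + 3 (base 3). Lift 4: 1284. −1: 1283.

3^(3 + 1) + 3^3 + 3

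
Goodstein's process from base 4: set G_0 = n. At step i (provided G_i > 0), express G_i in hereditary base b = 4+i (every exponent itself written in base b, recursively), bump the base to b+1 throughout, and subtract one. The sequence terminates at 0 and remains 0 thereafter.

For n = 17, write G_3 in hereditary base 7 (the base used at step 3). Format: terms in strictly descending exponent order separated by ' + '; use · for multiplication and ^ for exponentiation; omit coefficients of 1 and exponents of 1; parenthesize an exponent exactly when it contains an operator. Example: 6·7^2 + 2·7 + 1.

5·7 + 4

G_0=17  [base 4] 4^2 + 1  →[4↦5]→  5^2 + 1 = 26  −1 ⇒ G_1=25
G_1=25  [base 5] 5^2  →[5↦6]→  6^2 = 36  −1 ⇒ G_2=35
G_2=35  [base 6] 5·6 + 5  →[6↦7]→  5·7 + 5 = 40  −1 ⇒ G_3=39
G_3=39  [base 7] 5·7 + 4  →[7↦8]→  5·8 + 4 = 44  −1 ⇒ G_4=43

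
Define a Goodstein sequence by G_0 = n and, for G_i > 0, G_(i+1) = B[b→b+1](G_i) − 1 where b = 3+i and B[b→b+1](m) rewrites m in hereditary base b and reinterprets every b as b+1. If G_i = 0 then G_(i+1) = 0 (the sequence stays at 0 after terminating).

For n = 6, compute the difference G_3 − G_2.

(0) 6|_3 = 2·3 ↦ 2·4|_4 = 8 ⇒ 7
(1) 7|_4 = 4 + 3 ↦ 5 + 3|_5 = 8 ⇒ 7
(2) 7|_5 = 5 + 2 ↦ 6 + 2|_6 = 8 ⇒ 7

0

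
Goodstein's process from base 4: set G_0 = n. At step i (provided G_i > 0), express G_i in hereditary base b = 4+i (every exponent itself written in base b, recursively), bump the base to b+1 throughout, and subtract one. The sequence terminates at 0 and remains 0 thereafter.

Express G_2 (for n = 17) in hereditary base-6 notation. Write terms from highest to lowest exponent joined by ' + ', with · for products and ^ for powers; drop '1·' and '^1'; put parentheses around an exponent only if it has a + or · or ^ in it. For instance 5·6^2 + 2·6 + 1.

5·6 + 5

(0) 17|_4 = 4^2 + 1 ↦ 5^2 + 1|_5 = 26 ⇒ 25
(1) 25|_5 = 5^2 ↦ 6^2|_6 = 36 ⇒ 35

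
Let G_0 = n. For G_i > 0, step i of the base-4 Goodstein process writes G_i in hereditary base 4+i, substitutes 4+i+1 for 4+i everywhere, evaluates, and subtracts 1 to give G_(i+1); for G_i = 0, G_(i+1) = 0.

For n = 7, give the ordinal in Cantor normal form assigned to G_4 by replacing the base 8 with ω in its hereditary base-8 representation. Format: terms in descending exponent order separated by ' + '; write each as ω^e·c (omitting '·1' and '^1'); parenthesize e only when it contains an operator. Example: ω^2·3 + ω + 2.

base 4: 7 = 4 + 3; at 5: 5 + 3 = 8; next = 7
base 5: 7 = 5 + 2; at 6: 6 + 2 = 8; next = 7
base 6: 7 = 6 + 1; at 7: 7 + 1 = 8; next = 7
base 7: 7 = 7; at 8: 8 = 8; next = 7

7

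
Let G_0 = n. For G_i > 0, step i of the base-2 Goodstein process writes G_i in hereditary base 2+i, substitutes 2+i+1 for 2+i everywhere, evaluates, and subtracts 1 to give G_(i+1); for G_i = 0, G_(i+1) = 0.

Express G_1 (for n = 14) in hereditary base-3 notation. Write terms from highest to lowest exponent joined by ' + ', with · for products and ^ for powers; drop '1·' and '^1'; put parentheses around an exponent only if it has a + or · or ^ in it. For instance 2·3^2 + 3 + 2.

step 0: 14 = 2^(2 + 1) + 2^2 + 2; sub 3 for 2: 3^(3 + 1) + 3^3 + 3; = 111; G_1 = 111−1 = 110
step 1: 110 = 3^(3 + 1) + 3^3 + 2; sub 4 for 3: 4^(4 + 1) + 4^4 + 2; = 1282; G_2 = 1282−1 = 1281

3^(3 + 1) + 3^3 + 2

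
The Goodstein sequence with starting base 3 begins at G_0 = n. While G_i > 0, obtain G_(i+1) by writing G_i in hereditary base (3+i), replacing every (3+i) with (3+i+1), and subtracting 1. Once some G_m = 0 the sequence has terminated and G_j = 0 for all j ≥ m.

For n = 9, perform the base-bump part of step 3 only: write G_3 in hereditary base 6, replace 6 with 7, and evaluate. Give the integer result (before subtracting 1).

22

G_0=9  [base 3] 3^2  →[3↦4]→  4^2 = 16  −1 ⇒ G_1=15
G_1=15  [base 4] 3·4 + 3  →[4↦5]→  3·5 + 3 = 18  −1 ⇒ G_2=17
G_2=17  [base 5] 3·5 + 2  →[5↦6]→  3·6 + 2 = 20  −1 ⇒ G_3=19
G_3=19  [base 6] 3·6 + 1  →[6↦7]→  3·7 + 1 = 22  −1 ⇒ G_4=21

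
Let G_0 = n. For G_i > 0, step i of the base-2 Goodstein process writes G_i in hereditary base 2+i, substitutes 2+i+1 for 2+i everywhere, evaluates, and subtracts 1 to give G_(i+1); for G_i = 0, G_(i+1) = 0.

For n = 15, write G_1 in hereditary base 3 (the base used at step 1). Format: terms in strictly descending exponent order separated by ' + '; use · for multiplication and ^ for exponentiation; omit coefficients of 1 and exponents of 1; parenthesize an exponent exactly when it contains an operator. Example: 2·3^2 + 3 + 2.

15 —HB2→ 2^(2 + 1) + 2^2 + 2 + 1 —bump→ 3^(3 + 1) + 3^3 + 3 + 1 = 112 —(−1)→ 111
111 —HB3→ 3^(3 + 1) + 3^3 + 3 —bump→ 4^(4 + 1) + 4^4 + 4 = 1284 —(−1)→ 1283

3^(3 + 1) + 3^3 + 3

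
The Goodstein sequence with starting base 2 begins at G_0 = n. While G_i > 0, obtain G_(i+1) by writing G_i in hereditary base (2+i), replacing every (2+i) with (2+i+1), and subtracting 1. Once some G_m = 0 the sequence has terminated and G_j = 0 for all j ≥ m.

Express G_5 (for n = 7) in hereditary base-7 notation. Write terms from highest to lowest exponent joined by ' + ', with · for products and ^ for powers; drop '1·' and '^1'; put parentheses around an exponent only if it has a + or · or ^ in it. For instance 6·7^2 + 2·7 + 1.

step 0: 7 = 2^2 + 2 + 1; sub 3 for 2: 3^3 + 3 + 1; = 31; G_1 = 31−1 = 30
step 1: 30 = 3^3 + 3; sub 4 for 3: 4^4 + 4; = 260; G_2 = 260−1 = 259
step 2: 259 = 4^4 + 3; sub 5 for 4: 5^5 + 3; = 3128; G_3 = 3128−1 = 3127
step 3: 3127 = 5^5 + 2; sub 6 for 5: 6^6 + 2; = 46658; G_4 = 46658−1 = 46657
step 4: 46657 = 6^6 + 1; sub 7 for 6: 7^7 + 1; = 823544; G_5 = 823544−1 = 823543
step 5: 823543 = 7^7; sub 8 for 7: 8^8; = 16777216; G_6 = 16777216−1 = 16777215

7^7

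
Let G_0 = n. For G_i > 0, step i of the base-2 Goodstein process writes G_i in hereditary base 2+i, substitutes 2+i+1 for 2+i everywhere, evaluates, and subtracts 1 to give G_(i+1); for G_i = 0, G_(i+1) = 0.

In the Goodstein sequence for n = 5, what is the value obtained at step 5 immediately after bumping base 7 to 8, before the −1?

G_0 = 5. HB_2(5) = 2^2 + 1. Bump = 28. G_1 = 27.
G_1 = 27. HB_3(27) = 3^3. Bump = 256. G_2 = 255.
G_2 = 255. HB_4(255) = 3·4^3 + 3·4^2 + 3·4 + 3. Bump = 468. G_3 = 467.
G_3 = 467. HB_5(467) = 3·5^3 + 3·5^2 + 3·5 + 2. Bump = 776. G_4 = 775.
G_4 = 775. HB_6(775) = 3·6^3 + 3·6^2 + 3·6 + 1. Bump = 1198. G_5 = 1197.
G_5 = 1197. HB_7(1197) = 3·7^3 + 3·7^2 + 3·7. Bump = 1752. G_6 = 1751.

1752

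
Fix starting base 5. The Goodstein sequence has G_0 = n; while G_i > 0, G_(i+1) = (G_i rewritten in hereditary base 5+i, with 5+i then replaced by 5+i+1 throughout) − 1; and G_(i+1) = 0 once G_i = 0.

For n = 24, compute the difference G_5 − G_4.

base 5: 24 = 4·5 + 4; at 6: 4·6 + 4 = 28; next = 27
base 6: 27 = 4·6 + 3; at 7: 4·7 + 3 = 31; next = 30
base 7: 30 = 4·7 + 2; at 8: 4·8 + 2 = 34; next = 33
base 8: 33 = 4·8 + 1; at 9: 4·9 + 1 = 37; next = 36
base 9: 36 = 4·9; at 10: 4·10 = 40; next = 39

3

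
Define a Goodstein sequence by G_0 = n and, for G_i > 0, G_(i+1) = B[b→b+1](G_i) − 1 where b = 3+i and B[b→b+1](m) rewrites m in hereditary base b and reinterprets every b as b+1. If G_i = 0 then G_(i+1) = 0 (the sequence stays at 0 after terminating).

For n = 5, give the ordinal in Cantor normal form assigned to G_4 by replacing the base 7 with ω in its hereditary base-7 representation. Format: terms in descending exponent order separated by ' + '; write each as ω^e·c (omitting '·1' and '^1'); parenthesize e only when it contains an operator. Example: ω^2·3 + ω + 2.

4

G_0=5  [base 3] 3 + 2  →[3↦4]→  4 + 2 = 6  −1 ⇒ G_1=5
G_1=5  [base 4] 4 + 1  →[4↦5]→  5 + 1 = 6  −1 ⇒ G_2=5
G_2=5  [base 5] 5  →[5↦6]→  6 = 6  −1 ⇒ G_3=5
G_3=5  [base 6] 5  →[6↦7]→  5 = 5  −1 ⇒ G_4=4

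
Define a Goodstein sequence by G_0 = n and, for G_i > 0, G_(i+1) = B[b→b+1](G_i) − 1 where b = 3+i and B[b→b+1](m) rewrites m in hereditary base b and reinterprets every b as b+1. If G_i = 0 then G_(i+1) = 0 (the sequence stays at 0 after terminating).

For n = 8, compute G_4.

11

G_0 = 8. HB_3(8) = 2·3 + 2. Bump = 10. G_1 = 9.
G_1 = 9. HB_4(9) = 2·4 + 1. Bump = 11. G_2 = 10.
G_2 = 10. HB_5(10) = 2·5. Bump = 12. G_3 = 11.
G_3 = 11. HB_6(11) = 6 + 5. Bump = 12. G_4 = 11.
G_4 = 11. HB_7(11) = 7 + 4. Bump = 12. G_5 = 11.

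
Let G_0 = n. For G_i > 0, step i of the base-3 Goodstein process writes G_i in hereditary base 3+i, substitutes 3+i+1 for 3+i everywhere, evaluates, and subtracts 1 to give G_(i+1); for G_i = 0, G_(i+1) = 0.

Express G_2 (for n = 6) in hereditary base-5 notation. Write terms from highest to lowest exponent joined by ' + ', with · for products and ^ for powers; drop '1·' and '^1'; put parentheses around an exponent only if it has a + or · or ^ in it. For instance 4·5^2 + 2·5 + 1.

6 —HB3→ 2·3 —bump→ 2·4 = 8 —(−1)→ 7
7 —HB4→ 4 + 3 —bump→ 5 + 3 = 8 —(−1)→ 7

5 + 2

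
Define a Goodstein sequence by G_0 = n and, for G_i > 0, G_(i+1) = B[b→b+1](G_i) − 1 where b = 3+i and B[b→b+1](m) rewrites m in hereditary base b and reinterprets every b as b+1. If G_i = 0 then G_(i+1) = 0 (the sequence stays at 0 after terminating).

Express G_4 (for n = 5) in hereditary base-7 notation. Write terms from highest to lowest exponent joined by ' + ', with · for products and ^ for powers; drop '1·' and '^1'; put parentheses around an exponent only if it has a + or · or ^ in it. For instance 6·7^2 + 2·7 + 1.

5 —HB3→ 3 + 2 —bump→ 4 + 2 = 6 —(−1)→ 5
5 —HB4→ 4 + 1 —bump→ 5 + 1 = 6 —(−1)→ 5
5 —HB5→ 5 —bump→ 6 = 6 —(−1)→ 5
5 —HB6→ 5 —bump→ 5 = 5 —(−1)→ 4
4 —HB7→ 4 —bump→ 4 = 4 —(−1)→ 3

4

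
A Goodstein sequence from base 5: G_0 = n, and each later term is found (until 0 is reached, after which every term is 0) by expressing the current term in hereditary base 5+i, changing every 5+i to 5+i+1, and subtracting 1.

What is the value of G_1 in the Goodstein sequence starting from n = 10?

11

base 5: 10 = 2·5; at 6: 2·6 = 12; next = 11
base 6: 11 = 6 + 5; at 7: 7 + 5 = 12; next = 11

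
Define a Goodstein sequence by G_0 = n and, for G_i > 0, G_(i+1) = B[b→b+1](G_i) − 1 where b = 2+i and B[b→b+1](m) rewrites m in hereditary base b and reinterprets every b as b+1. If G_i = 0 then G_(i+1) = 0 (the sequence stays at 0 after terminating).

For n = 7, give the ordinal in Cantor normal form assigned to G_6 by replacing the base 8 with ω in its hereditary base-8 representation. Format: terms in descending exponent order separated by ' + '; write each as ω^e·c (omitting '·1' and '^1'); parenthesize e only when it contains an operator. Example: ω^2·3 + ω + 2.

ω^7·7 + ω^6·7 + ω^5·7 + ω^4·7 + ω^3·7 + ω^2·7 + ω·7 + 7

step 0: 7 = 2^2 + 2 + 1; sub 3 for 2: 3^3 + 3 + 1; = 31; G_1 = 31−1 = 30
step 1: 30 = 3^3 + 3; sub 4 for 3: 4^4 + 4; = 260; G_2 = 260−1 = 259
step 2: 259 = 4^4 + 3; sub 5 for 4: 5^5 + 3; = 3128; G_3 = 3128−1 = 3127
step 3: 3127 = 5^5 + 2; sub 6 for 5: 6^6 + 2; = 46658; G_4 = 46658−1 = 46657
step 4: 46657 = 6^6 + 1; sub 7 for 6: 7^7 + 1; = 823544; G_5 = 823544−1 = 823543
step 5: 823543 = 7^7; sub 8 for 7: 8^8; = 16777216; G_6 = 16777216−1 = 16777215
step 6: 16777215 = 7·8^7 + 7·8^6 + 7·8^5 + 7·8^4 + 7·8^3 + 7·8^2 + 7·8 + 7; sub 9 for 8: 7·9^7 + 7·9^6 + 7·9^5 + 7·9^4 + 7·9^3 + 7·9^2 + 7·9 + 7; = 37665880; G_7 = 37665880−1 = 37665879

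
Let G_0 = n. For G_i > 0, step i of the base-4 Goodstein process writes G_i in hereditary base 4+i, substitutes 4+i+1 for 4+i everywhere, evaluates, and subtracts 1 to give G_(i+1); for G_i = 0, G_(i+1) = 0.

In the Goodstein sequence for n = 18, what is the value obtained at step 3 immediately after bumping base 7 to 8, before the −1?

54

G_0=18  [base 4] 4^2 + 2  →[4↦5]→  5^2 + 2 = 27  −1 ⇒ G_1=26
G_1=26  [base 5] 5^2 + 1  →[5↦6]→  6^2 + 1 = 37  −1 ⇒ G_2=36
G_2=36  [base 6] 6^2  →[6↦7]→  7^2 = 49  −1 ⇒ G_3=48
G_3=48  [base 7] 6·7 + 6  →[7↦8]→  6·8 + 6 = 54  −1 ⇒ G_4=53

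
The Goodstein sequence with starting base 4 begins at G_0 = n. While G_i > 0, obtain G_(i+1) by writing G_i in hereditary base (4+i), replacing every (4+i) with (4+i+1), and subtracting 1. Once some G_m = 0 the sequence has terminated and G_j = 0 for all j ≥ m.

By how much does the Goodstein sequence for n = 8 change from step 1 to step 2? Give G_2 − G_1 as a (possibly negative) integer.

8 —HB4→ 2·4 —bump→ 2·5 = 10 —(−1)→ 9
9 —HB5→ 5 + 4 —bump→ 6 + 4 = 10 —(−1)→ 9

0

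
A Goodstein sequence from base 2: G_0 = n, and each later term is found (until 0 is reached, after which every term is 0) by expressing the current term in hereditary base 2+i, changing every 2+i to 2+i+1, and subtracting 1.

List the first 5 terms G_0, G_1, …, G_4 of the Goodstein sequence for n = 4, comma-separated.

4, 26, 41, 60, 83

i=0: 4 = 2^2 (b=2); 2→3: 3^3 = 27; 27−1 = 26
i=1: 26 = 2·3^2 + 2·3 + 2 (b=3); 3→4: 2·4^2 + 2·4 + 2 = 42; 42−1 = 41
i=2: 41 = 2·4^2 + 2·4 + 1 (b=4); 4→5: 2·5^2 + 2·5 + 1 = 61; 61−1 = 60
i=3: 60 = 2·5^2 + 2·5 (b=5); 5→6: 2·6^2 + 2·6 = 84; 84−1 = 83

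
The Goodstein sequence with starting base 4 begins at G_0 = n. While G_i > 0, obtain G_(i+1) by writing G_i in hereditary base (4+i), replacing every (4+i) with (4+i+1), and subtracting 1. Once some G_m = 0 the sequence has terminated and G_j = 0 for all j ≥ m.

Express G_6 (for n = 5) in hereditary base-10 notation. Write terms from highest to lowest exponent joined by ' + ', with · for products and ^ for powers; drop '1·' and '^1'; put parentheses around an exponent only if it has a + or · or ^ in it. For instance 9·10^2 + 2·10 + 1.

i=0: 5 = 4 + 1 (b=4); 4→5: 5 + 1 = 6; 6−1 = 5
i=1: 5 = 5 (b=5); 5→6: 6 = 6; 6−1 = 5
i=2: 5 = 5 (b=6); 6→7: 5 = 5; 5−1 = 4
i=3: 4 = 4 (b=7); 7→8: 4 = 4; 4−1 = 3
i=4: 3 = 3 (b=8); 8→9: 3 = 3; 3−1 = 2
i=5: 2 = 2 (b=9); 9→10: 2 = 2; 2−1 = 1
i=6: 1 = 1 (b=10); 10→11: 1 = 1; 1−1 = 0

1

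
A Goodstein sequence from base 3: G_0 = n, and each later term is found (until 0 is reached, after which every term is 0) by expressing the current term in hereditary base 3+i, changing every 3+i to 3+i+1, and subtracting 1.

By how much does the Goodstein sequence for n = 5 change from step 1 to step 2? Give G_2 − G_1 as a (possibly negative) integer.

i=0: 5 = 3 + 2 (b=3); 3→4: 4 + 2 = 6; 6−1 = 5
i=1: 5 = 4 + 1 (b=4); 4→5: 5 + 1 = 6; 6−1 = 5

0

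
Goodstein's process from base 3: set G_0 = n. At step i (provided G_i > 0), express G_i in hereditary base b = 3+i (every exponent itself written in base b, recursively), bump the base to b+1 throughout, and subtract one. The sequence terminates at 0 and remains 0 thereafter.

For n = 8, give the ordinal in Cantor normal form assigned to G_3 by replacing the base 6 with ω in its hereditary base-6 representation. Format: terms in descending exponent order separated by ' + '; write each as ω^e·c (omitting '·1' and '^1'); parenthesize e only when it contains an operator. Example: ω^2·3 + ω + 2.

ω + 5

base 3: 8 = 2·3 + 2; at 4: 2·4 + 2 = 10; next = 9
base 4: 9 = 2·4 + 1; at 5: 2·5 + 1 = 11; next = 10
base 5: 10 = 2·5; at 6: 2·6 = 12; next = 11
base 6: 11 = 6 + 5; at 7: 7 + 5 = 12; next = 11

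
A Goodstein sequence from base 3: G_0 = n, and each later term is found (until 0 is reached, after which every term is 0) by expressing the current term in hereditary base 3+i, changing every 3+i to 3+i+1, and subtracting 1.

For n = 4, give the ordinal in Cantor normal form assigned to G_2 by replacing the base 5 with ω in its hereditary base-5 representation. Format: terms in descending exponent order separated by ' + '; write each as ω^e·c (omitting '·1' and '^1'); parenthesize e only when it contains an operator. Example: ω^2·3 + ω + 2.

base 3: 4 = 3 + 1; at 4: 4 + 1 = 5; next = 4
base 4: 4 = 4; at 5: 5 = 5; next = 4

4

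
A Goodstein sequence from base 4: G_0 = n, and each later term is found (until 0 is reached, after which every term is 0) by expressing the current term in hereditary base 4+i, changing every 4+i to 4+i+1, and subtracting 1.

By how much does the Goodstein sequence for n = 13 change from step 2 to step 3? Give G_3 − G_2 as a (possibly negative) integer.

1

G_0 = 13. HB_4(13) = 3·4 + 1. Bump = 16. G_1 = 15.
G_1 = 15. HB_5(15) = 3·5. Bump = 18. G_2 = 17.
G_2 = 17. HB_6(17) = 2·6 + 5. Bump = 19. G_3 = 18.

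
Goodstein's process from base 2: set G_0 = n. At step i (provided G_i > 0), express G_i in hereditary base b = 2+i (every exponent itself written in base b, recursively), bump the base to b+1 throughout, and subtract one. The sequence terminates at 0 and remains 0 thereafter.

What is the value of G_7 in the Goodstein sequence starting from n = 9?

i=0: 9 = 2^(2 + 1) + 1 (b=2); 2→3: 3^(3 + 1) + 1 = 82; 82−1 = 81
i=1: 81 = 3^(3 + 1) (b=3); 3→4: 4^(4 + 1) = 1024; 1024−1 = 1023
i=2: 1023 = 3·4^4 + 3·4^3 + 3·4^2 + 3·4 + 3 (b=4); 4→5: 3·5^5 + 3·5^3 + 3·5^2 + 3·5 + 3 = 9843; 9843−1 = 9842
i=3: 9842 = 3·5^5 + 3·5^3 + 3·5^2 + 3·5 + 2 (b=5); 5→6: 3·6^6 + 3·6^3 + 3·6^2 + 3·6 + 2 = 140744; 140744−1 = 140743
i=4: 140743 = 3·6^6 + 3·6^3 + 3·6^2 + 3·6 + 1 (b=6); 6→7: 3·7^7 + 3·7^3 + 3·7^2 + 3·7 + 1 = 2471827; 2471827−1 = 2471826
i=5: 2471826 = 3·7^7 + 3·7^3 + 3·7^2 + 3·7 (b=7); 7→8: 3·8^8 + 3·8^3 + 3·8^2 + 3·8 = 50333400; 50333400−1 = 50333399
i=6: 50333399 = 3·8^8 + 3·8^3 + 3·8^2 + 2·8 + 7 (b=8); 8→9: 3·9^9 + 3·9^3 + 3·9^2 + 2·9 + 7 = 1162263922; 1162263922−1 = 1162263921

1162263921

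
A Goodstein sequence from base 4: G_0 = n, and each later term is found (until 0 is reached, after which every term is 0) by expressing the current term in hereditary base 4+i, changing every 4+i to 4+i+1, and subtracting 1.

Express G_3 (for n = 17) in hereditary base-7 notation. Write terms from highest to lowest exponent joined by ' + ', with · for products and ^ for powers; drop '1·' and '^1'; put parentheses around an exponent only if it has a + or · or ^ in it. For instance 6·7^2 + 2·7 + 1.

5·7 + 4

i=0: 17 = 4^2 + 1 (b=4); 4→5: 5^2 + 1 = 26; 26−1 = 25
i=1: 25 = 5^2 (b=5); 5→6: 6^2 = 36; 36−1 = 35
i=2: 35 = 5·6 + 5 (b=6); 6→7: 5·7 + 5 = 40; 40−1 = 39
i=3: 39 = 5·7 + 4 (b=7); 7→8: 5·8 + 4 = 44; 44−1 = 43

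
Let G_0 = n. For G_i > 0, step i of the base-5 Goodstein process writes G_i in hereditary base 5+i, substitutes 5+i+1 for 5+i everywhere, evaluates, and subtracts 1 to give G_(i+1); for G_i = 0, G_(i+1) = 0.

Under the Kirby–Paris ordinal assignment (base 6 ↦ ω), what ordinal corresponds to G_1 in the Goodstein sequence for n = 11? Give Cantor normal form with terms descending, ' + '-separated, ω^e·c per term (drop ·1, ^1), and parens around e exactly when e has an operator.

11 —HB5→ 2·5 + 1 —bump→ 2·6 + 1 = 13 —(−1)→ 12
12 —HB6→ 2·6 —bump→ 2·7 = 14 —(−1)→ 13

ω·2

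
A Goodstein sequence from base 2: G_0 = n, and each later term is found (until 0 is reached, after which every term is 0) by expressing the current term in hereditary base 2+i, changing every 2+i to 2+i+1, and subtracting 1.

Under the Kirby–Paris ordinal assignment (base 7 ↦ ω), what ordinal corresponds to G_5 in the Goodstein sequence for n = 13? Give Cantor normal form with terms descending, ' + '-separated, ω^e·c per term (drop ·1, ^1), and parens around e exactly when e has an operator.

[0] 13 ≡ 2^(2 + 1) + 2^2 + 1 (base 2). Lift 3: 109. −1: 108.
[1] 108 ≡ 3^(3 + 1) + 3^3 (base 3). Lift 4: 1280. −1: 1279.
[2] 1279 ≡ 4^(4 + 1) + 3·4^3 + 3·4^2 + 3·4 + 3 (base 4). Lift 5: 16093. −1: 16092.
[3] 16092 ≡ 5^(5 + 1) + 3·5^3 + 3·5^2 + 3·5 + 2 (base 5). Lift 6: 280712. −1: 280711.
[4] 280711 ≡ 6^(6 + 1) + 3·6^3 + 3·6^2 + 3·6 + 1 (base 6). Lift 7: 5765999. −1: 5765998.

ω^(ω + 1) + ω^3·3 + ω^2·3 + ω·3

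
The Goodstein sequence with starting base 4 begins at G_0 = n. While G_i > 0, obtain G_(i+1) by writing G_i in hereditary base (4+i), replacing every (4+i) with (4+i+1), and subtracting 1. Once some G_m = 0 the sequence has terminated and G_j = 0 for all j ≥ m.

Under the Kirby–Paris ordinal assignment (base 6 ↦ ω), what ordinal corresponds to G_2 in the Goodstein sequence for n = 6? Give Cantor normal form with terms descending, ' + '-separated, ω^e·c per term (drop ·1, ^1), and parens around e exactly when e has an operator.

ω

6 —HB4→ 4 + 2 —bump→ 5 + 2 = 7 —(−1)→ 6
6 —HB5→ 5 + 1 —bump→ 6 + 1 = 7 —(−1)→ 6
6 —HB6→ 6 —bump→ 7 = 7 —(−1)→ 6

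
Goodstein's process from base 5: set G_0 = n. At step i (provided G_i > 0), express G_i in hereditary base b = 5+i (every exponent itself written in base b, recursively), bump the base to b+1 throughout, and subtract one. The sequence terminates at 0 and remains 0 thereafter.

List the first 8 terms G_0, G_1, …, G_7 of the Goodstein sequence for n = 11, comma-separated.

G_0 = 11. HB_5(11) = 2·5 + 1. Bump = 13. G_1 = 12.
G_1 = 12. HB_6(12) = 2·6. Bump = 14. G_2 = 13.
G_2 = 13. HB_7(13) = 7 + 6. Bump = 14. G_3 = 13.
G_3 = 13. HB_8(13) = 8 + 5. Bump = 14. G_4 = 13.
G_4 = 13. HB_9(13) = 9 + 4. Bump = 14. G_5 = 13.
G_5 = 13. HB_10(13) = 10 + 3. Bump = 14. G_6 = 13.
G_6 = 13. HB_11(13) = 11 + 2. Bump = 14. G_7 = 13.

11, 12, 13, 13, 13, 13, 13, 13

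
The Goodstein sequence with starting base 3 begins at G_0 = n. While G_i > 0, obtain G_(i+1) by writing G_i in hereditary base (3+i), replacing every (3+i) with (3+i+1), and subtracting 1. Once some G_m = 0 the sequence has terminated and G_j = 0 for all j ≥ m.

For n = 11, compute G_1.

step 0: 11 = 3^2 + 2; sub 4 for 3: 4^2 + 2; = 18; G_1 = 18−1 = 17
step 1: 17 = 4^2 + 1; sub 5 for 4: 5^2 + 1; = 26; G_2 = 26−1 = 25

17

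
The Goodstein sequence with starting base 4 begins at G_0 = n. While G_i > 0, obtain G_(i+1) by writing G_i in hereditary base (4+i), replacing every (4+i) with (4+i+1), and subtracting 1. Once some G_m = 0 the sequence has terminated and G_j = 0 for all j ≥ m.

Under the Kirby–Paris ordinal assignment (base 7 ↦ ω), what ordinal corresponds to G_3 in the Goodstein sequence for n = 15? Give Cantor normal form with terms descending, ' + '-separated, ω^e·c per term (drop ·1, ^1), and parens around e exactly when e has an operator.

ω·3

i=0: 15 = 3·4 + 3 (b=4); 4→5: 3·5 + 3 = 18; 18−1 = 17
i=1: 17 = 3·5 + 2 (b=5); 5→6: 3·6 + 2 = 20; 20−1 = 19
i=2: 19 = 3·6 + 1 (b=6); 6→7: 3·7 + 1 = 22; 22−1 = 21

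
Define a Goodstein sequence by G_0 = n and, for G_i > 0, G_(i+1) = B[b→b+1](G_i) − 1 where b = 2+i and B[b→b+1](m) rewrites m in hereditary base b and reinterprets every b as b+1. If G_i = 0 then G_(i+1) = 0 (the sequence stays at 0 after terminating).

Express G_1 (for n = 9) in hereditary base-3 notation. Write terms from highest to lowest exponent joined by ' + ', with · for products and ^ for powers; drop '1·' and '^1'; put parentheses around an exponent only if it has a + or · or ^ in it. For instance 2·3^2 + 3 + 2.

3^(3 + 1)

9 —HB2→ 2^(2 + 1) + 1 —bump→ 3^(3 + 1) + 1 = 82 —(−1)→ 81
81 —HB3→ 3^(3 + 1) —bump→ 4^(4 + 1) = 1024 —(−1)→ 1023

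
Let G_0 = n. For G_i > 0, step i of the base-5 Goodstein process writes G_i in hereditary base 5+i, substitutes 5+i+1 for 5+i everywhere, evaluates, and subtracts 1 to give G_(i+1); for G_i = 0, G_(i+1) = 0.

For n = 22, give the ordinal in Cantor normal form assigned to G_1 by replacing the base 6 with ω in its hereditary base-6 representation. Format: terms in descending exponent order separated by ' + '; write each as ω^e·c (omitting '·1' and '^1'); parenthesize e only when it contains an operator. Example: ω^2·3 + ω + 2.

22 —HB5→ 4·5 + 2 —bump→ 4·6 + 2 = 26 —(−1)→ 25
25 —HB6→ 4·6 + 1 —bump→ 4·7 + 1 = 29 —(−1)→ 28

ω·4 + 1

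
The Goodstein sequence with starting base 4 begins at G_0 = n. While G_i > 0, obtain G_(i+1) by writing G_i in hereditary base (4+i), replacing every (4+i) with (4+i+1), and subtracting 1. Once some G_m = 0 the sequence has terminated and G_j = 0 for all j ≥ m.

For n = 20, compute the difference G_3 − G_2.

12

G_0=20  [base 4] 4^2 + 4  →[4↦5]→  5^2 + 5 = 30  −1 ⇒ G_1=29
G_1=29  [base 5] 5^2 + 4  →[5↦6]→  6^2 + 4 = 40  −1 ⇒ G_2=39
G_2=39  [base 6] 6^2 + 3  →[6↦7]→  7^2 + 3 = 52  −1 ⇒ G_3=51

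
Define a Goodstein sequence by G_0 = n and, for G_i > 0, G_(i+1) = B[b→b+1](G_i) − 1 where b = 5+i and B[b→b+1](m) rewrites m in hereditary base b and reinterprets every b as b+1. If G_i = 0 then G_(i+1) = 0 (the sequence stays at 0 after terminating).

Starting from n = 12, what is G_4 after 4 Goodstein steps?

base 5: 12 = 2·5 + 2; at 6: 2·6 + 2 = 14; next = 13
base 6: 13 = 2·6 + 1; at 7: 2·7 + 1 = 15; next = 14
base 7: 14 = 2·7; at 8: 2·8 = 16; next = 15
base 8: 15 = 8 + 7; at 9: 9 + 7 = 16; next = 15
base 9: 15 = 9 + 6; at 10: 10 + 6 = 16; next = 15

15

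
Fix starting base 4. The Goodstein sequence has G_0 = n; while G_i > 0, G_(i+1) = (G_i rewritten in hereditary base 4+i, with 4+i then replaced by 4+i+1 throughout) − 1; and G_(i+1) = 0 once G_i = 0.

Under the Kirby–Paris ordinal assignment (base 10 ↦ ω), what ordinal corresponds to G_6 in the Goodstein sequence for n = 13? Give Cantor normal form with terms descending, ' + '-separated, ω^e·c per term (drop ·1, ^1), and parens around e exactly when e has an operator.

step 0: 13 = 3·4 + 1; sub 5 for 4: 3·5 + 1; = 16; G_1 = 16−1 = 15
step 1: 15 = 3·5; sub 6 for 5: 3·6; = 18; G_2 = 18−1 = 17
step 2: 17 = 2·6 + 5; sub 7 for 6: 2·7 + 5; = 19; G_3 = 19−1 = 18
step 3: 18 = 2·7 + 4; sub 8 for 7: 2·8 + 4; = 20; G_4 = 20−1 = 19
step 4: 19 = 2·8 + 3; sub 9 for 8: 2·9 + 3; = 21; G_5 = 21−1 = 20
step 5: 20 = 2·9 + 2; sub 10 for 9: 2·10 + 2; = 22; G_6 = 22−1 = 21
step 6: 21 = 2·10 + 1; sub 11 for 10: 2·11 + 1; = 23; G_7 = 23−1 = 22

ω·2 + 1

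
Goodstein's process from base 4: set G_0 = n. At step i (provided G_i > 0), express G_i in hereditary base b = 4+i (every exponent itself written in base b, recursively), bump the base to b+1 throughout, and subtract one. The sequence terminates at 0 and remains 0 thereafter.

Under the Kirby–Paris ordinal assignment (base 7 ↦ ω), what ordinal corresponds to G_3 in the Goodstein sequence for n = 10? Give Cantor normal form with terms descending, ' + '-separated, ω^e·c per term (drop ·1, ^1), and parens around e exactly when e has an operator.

ω + 6

(0) 10|_4 = 2·4 + 2 ↦ 2·5 + 2|_5 = 12 ⇒ 11
(1) 11|_5 = 2·5 + 1 ↦ 2·6 + 1|_6 = 13 ⇒ 12
(2) 12|_6 = 2·6 ↦ 2·7|_7 = 14 ⇒ 13
(3) 13|_7 = 7 + 6 ↦ 8 + 6|_8 = 14 ⇒ 13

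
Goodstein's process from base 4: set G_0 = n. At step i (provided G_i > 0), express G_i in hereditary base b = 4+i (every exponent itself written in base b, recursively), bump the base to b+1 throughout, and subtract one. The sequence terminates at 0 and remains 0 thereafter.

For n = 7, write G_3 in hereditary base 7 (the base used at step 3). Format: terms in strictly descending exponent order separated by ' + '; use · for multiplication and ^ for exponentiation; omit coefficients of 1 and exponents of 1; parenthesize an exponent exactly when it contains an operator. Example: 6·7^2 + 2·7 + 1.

base 4: 7 = 4 + 3; at 5: 5 + 3 = 8; next = 7
base 5: 7 = 5 + 2; at 6: 6 + 2 = 8; next = 7
base 6: 7 = 6 + 1; at 7: 7 + 1 = 8; next = 7
base 7: 7 = 7; at 8: 8 = 8; next = 7

7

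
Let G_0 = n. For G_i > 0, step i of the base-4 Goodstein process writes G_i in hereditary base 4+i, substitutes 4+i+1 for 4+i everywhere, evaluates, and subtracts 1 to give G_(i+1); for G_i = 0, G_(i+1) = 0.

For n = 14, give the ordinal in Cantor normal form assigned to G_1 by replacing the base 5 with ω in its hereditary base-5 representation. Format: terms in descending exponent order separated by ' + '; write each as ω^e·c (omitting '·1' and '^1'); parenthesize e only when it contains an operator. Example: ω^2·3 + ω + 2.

base 4: 14 = 3·4 + 2; at 5: 3·5 + 2 = 17; next = 16
base 5: 16 = 3·5 + 1; at 6: 3·6 + 1 = 19; next = 18

ω·3 + 1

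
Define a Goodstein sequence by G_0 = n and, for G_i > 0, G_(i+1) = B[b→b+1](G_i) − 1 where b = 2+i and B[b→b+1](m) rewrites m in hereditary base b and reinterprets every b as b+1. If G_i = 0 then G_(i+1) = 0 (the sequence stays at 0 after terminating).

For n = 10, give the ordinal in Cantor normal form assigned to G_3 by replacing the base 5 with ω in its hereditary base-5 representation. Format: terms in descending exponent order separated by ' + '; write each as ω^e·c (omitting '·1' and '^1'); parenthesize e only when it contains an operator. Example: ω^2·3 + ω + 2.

base 2: 10 = 2^(2 + 1) + 2; at 3: 3^(3 + 1) + 3 = 84; next = 83
base 3: 83 = 3^(3 + 1) + 2; at 4: 4^(4 + 1) + 2 = 1026; next = 1025
base 4: 1025 = 4^(4 + 1) + 1; at 5: 5^(5 + 1) + 1 = 15626; next = 15625
base 5: 15625 = 5^(5 + 1); at 6: 6^(6 + 1) = 279936; next = 279935

ω^(ω + 1)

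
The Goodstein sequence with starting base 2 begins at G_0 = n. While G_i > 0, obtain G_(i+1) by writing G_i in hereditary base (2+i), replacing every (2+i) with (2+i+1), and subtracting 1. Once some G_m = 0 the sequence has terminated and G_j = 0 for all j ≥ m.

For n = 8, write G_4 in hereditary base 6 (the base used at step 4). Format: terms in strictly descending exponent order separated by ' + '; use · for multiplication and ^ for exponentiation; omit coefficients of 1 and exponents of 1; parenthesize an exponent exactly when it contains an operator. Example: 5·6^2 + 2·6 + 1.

2·6^6 + 2·6^2 + 6 + 5

G_0=8  [base 2] 2^(2 + 1)  →[2↦3]→  3^(3 + 1) = 81  −1 ⇒ G_1=80
G_1=80  [base 3] 2·3^3 + 2·3^2 + 2·3 + 2  →[3↦4]→  2·4^4 + 2·4^2 + 2·4 + 2 = 554  −1 ⇒ G_2=553
G_2=553  [base 4] 2·4^4 + 2·4^2 + 2·4 + 1  →[4↦5]→  2·5^5 + 2·5^2 + 2·5 + 1 = 6311  −1 ⇒ G_3=6310
G_3=6310  [base 5] 2·5^5 + 2·5^2 + 2·5  →[5↦6]→  2·6^6 + 2·6^2 + 2·6 = 93396  −1 ⇒ G_4=93395
G_4=93395  [base 6] 2·6^6 + 2·6^2 + 6 + 5  →[6↦7]→  2·7^7 + 2·7^2 + 7 + 5 = 1647196  −1 ⇒ G_5=1647195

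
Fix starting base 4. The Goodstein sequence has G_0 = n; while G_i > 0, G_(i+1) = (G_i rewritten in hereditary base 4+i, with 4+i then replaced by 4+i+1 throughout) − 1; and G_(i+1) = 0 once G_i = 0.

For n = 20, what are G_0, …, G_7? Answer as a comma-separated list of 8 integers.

20 —HB4→ 4^2 + 4 —bump→ 5^2 + 5 = 30 —(−1)→ 29
29 —HB5→ 5^2 + 4 —bump→ 6^2 + 4 = 40 —(−1)→ 39
39 —HB6→ 6^2 + 3 —bump→ 7^2 + 3 = 52 —(−1)→ 51
51 —HB7→ 7^2 + 2 —bump→ 8^2 + 2 = 66 —(−1)→ 65
65 —HB8→ 8^2 + 1 —bump→ 9^2 + 1 = 82 —(−1)→ 81
81 —HB9→ 9^2 —bump→ 10^2 = 100 —(−1)→ 99
99 —HB10→ 9·10 + 9 —bump→ 9·11 + 9 = 108 —(−1)→ 107

20, 29, 39, 51, 65, 81, 99, 107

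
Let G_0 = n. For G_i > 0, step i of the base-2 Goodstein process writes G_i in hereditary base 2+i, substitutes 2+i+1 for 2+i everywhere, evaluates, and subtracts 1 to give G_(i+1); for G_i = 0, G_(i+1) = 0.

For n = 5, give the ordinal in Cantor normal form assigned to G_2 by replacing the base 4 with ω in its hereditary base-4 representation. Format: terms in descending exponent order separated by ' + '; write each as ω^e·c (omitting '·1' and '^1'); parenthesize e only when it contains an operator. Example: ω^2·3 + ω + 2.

ω^3·3 + ω^2·3 + ω·3 + 3

(0) 5|_2 = 2^2 + 1 ↦ 3^3 + 1|_3 = 28 ⇒ 27
(1) 27|_3 = 3^3 ↦ 4^4|_4 = 256 ⇒ 255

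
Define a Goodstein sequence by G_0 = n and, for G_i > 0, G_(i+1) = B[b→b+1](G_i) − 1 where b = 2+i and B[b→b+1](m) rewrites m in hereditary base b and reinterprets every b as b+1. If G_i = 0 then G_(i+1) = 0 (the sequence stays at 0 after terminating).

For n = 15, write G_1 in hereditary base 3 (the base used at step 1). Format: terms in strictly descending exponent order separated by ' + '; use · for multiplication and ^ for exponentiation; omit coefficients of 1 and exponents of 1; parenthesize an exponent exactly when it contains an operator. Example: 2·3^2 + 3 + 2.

3^(3 + 1) + 3^3 + 3

base 2: 15 = 2^(2 + 1) + 2^2 + 2 + 1; at 3: 3^(3 + 1) + 3^3 + 3 + 1 = 112; next = 111
base 3: 111 = 3^(3 + 1) + 3^3 + 3; at 4: 4^(4 + 1) + 4^4 + 4 = 1284; next = 1283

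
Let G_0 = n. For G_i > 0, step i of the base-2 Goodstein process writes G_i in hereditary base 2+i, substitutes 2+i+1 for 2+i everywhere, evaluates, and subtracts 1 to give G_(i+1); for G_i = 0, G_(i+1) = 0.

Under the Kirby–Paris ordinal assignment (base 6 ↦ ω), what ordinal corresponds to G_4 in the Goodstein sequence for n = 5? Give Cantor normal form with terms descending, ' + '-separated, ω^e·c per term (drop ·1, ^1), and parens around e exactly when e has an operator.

i=0: 5 = 2^2 + 1 (b=2); 2→3: 3^3 + 1 = 28; 28−1 = 27
i=1: 27 = 3^3 (b=3); 3→4: 4^4 = 256; 256−1 = 255
i=2: 255 = 3·4^3 + 3·4^2 + 3·4 + 3 (b=4); 4→5: 3·5^3 + 3·5^2 + 3·5 + 3 = 468; 468−1 = 467
i=3: 467 = 3·5^3 + 3·5^2 + 3·5 + 2 (b=5); 5→6: 3·6^3 + 3·6^2 + 3·6 + 2 = 776; 776−1 = 775
i=4: 775 = 3·6^3 + 3·6^2 + 3·6 + 1 (b=6); 6→7: 3·7^3 + 3·7^2 + 3·7 + 1 = 1198; 1198−1 = 1197

ω^3·3 + ω^2·3 + ω·3 + 1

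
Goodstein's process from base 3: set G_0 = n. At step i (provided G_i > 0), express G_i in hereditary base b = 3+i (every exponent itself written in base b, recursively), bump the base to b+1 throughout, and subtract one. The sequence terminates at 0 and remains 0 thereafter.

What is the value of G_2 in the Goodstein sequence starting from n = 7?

9

(0) 7|_3 = 2·3 + 1 ↦ 2·4 + 1|_4 = 9 ⇒ 8
(1) 8|_4 = 2·4 ↦ 2·5|_5 = 10 ⇒ 9
(2) 9|_5 = 5 + 4 ↦ 6 + 4|_6 = 10 ⇒ 9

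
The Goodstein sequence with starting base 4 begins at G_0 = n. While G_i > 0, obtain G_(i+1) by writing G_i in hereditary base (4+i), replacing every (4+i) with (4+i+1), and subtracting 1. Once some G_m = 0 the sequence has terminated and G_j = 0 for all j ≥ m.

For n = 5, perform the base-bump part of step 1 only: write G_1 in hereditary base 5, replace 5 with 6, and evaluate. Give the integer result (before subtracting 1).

6

(0) 5|_4 = 4 + 1 ↦ 5 + 1|_5 = 6 ⇒ 5
(1) 5|_5 = 5 ↦ 6|_6 = 6 ⇒ 5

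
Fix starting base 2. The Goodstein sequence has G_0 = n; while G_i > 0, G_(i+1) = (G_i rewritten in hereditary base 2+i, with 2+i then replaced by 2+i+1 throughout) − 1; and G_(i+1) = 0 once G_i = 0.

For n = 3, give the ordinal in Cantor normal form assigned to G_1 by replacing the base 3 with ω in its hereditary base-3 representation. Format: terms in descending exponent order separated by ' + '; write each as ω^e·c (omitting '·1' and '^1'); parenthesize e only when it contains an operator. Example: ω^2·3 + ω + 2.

ω

base 2: 3 = 2 + 1; at 3: 3 + 1 = 4; next = 3
base 3: 3 = 3; at 4: 4 = 4; next = 3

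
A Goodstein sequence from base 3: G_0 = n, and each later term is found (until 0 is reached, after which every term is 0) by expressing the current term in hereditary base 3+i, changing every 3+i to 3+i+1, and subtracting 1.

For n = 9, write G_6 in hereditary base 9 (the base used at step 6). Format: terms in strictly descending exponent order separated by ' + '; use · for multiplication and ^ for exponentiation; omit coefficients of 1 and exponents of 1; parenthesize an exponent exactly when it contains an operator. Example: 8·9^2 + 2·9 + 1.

2·9 + 6

base 3: 9 = 3^2; at 4: 4^2 = 16; next = 15
base 4: 15 = 3·4 + 3; at 5: 3·5 + 3 = 18; next = 17
base 5: 17 = 3·5 + 2; at 6: 3·6 + 2 = 20; next = 19
base 6: 19 = 3·6 + 1; at 7: 3·7 + 1 = 22; next = 21
base 7: 21 = 3·7; at 8: 3·8 = 24; next = 23
base 8: 23 = 2·8 + 7; at 9: 2·9 + 7 = 25; next = 24
base 9: 24 = 2·9 + 6; at 10: 2·10 + 6 = 26; next = 25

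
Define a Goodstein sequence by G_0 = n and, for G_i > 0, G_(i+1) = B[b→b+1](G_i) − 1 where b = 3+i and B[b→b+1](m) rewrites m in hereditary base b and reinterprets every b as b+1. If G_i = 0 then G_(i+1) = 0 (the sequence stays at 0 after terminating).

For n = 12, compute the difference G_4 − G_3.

(0) 12|_3 = 3^2 + 3 ↦ 4^2 + 4|_4 = 20 ⇒ 19
(1) 19|_4 = 4^2 + 3 ↦ 5^2 + 3|_5 = 28 ⇒ 27
(2) 27|_5 = 5^2 + 2 ↦ 6^2 + 2|_6 = 38 ⇒ 37
(3) 37|_6 = 6^2 + 1 ↦ 7^2 + 1|_7 = 50 ⇒ 49

12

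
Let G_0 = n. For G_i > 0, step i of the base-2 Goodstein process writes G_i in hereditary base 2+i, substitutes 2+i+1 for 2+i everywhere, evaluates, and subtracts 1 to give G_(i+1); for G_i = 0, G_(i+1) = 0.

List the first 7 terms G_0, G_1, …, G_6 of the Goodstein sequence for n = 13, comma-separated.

13 —HB2→ 2^(2 + 1) + 2^2 + 1 —bump→ 3^(3 + 1) + 3^3 + 1 = 109 —(−1)→ 108
108 —HB3→ 3^(3 + 1) + 3^3 —bump→ 4^(4 + 1) + 4^4 = 1280 —(−1)→ 1279
1279 —HB4→ 4^(4 + 1) + 3·4^3 + 3·4^2 + 3·4 + 3 —bump→ 5^(5 + 1) + 3·5^3 + 3·5^2 + 3·5 + 3 = 16093 —(−1)→ 16092
16092 —HB5→ 5^(5 + 1) + 3·5^3 + 3·5^2 + 3·5 + 2 —bump→ 6^(6 + 1) + 3·6^3 + 3·6^2 + 3·6 + 2 = 280712 —(−1)→ 280711
280711 —HB6→ 6^(6 + 1) + 3·6^3 + 3·6^2 + 3·6 + 1 —bump→ 7^(7 + 1) + 3·7^3 + 3·7^2 + 3·7 + 1 = 5765999 —(−1)→ 5765998
5765998 —HB7→ 7^(7 + 1) + 3·7^3 + 3·7^2 + 3·7 —bump→ 8^(8 + 1) + 3·8^3 + 3·8^2 + 3·8 = 134219480 —(−1)→ 134219479

13, 108, 1279, 16092, 280711, 5765998, 134219479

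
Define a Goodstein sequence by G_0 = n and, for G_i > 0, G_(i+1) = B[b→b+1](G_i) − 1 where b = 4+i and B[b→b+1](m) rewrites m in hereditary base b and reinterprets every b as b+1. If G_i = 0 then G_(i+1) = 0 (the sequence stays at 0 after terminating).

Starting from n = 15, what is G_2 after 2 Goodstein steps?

i=0: 15 = 3·4 + 3 (b=4); 4→5: 3·5 + 3 = 18; 18−1 = 17
i=1: 17 = 3·5 + 2 (b=5); 5→6: 3·6 + 2 = 20; 20−1 = 19
i=2: 19 = 3·6 + 1 (b=6); 6→7: 3·7 + 1 = 22; 22−1 = 21

19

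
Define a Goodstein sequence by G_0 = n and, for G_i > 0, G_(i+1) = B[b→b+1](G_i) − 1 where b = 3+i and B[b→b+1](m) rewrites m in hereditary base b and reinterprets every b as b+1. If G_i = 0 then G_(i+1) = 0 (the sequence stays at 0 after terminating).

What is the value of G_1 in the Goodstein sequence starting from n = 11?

17

step 0: 11 = 3^2 + 2; sub 4 for 3: 4^2 + 2; = 18; G_1 = 18−1 = 17
step 1: 17 = 4^2 + 1; sub 5 for 4: 5^2 + 1; = 26; G_2 = 26−1 = 25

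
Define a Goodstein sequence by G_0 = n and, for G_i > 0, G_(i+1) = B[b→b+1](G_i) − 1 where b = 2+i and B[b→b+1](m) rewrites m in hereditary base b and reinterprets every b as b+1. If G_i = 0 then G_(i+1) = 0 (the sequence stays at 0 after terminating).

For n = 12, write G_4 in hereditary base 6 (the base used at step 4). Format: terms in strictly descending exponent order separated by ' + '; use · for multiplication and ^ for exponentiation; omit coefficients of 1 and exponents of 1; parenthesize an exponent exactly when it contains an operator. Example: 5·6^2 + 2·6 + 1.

step 0: 12 = 2^(2 + 1) + 2^2; sub 3 for 2: 3^(3 + 1) + 3^3; = 108; G_1 = 108−1 = 107
step 1: 107 = 3^(3 + 1) + 2·3^2 + 2·3 + 2; sub 4 for 3: 4^(4 + 1) + 2·4^2 + 2·4 + 2; = 1066; G_2 = 1066−1 = 1065
step 2: 1065 = 4^(4 + 1) + 2·4^2 + 2·4 + 1; sub 5 for 4: 5^(5 + 1) + 2·5^2 + 2·5 + 1; = 15686; G_3 = 15686−1 = 15685
step 3: 15685 = 5^(5 + 1) + 2·5^2 + 2·5; sub 6 for 5: 6^(6 + 1) + 2·6^2 + 2·6; = 280020; G_4 = 280020−1 = 280019

6^(6 + 1) + 2·6^2 + 6 + 5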